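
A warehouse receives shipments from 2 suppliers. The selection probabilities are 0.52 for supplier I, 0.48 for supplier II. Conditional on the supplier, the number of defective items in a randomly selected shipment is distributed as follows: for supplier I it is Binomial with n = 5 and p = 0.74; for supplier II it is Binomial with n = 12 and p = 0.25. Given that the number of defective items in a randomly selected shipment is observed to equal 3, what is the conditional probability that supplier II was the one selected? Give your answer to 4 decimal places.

0.4652

Likelihoods P(X=3 | ·): I: 0.273931; II: 0.258104.
Posterior ∝ prior × likelihood. Numerator for II: 0.48·0.258104 = 0.12389.
Normalizing constant: 0.52·0.273931 + 0.48·0.258104 = 0.266334.
P(II | observation) = 0.12389 / 0.266334 = 0.465167.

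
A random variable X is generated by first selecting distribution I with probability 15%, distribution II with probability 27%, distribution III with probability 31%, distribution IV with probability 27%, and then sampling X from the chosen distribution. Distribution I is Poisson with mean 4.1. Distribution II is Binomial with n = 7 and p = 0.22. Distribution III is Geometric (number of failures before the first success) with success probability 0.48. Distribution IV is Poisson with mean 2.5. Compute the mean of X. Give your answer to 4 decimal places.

2.0416

Component means — I: 4.1; II: 1.54; III: 1.08333; IV: 2.5.
E[X] = 0.15·4.1 + 0.27·1.54 + 0.31·1.08333 + 0.27·2.5 = 2.04163.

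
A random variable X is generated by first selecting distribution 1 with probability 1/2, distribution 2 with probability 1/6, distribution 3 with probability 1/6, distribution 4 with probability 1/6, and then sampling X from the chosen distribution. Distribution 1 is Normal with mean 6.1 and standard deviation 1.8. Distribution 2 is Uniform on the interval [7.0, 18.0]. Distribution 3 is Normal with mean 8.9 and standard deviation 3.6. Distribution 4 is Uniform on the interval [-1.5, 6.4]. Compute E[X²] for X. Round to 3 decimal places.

For each component E[X²] = Var + (mean)², giving 1: 40.45; 2: 166.333; 3: 92.17; 4: 11.2033.
Overall E[X²] = 0.5·40.45 + 0.166667·166.333 + 0.166667·92.17 + 0.166667·11.2033 = 65.1761.

65.176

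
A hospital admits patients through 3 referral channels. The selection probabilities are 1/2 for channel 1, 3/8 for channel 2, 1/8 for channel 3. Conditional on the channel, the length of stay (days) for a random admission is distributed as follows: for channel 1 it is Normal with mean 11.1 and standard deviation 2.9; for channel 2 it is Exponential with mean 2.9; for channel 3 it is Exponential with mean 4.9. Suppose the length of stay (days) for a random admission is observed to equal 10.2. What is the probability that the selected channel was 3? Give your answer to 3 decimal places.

0.044

Likelihoods f(10.2 | ·): 1: 0.131099; 2: 0.0102349; 3: 0.0254544.
Posterior ∝ prior × likelihood. Numerator for 3: 0.125·0.0254544 = 0.0031818.
Normalizing constant: 0.5·0.131099 + 0.375·0.0102349 + 0.125·0.0254544 = 0.0725691.
P(3 | observation) = 0.0031818 / 0.0725691 = 0.043845.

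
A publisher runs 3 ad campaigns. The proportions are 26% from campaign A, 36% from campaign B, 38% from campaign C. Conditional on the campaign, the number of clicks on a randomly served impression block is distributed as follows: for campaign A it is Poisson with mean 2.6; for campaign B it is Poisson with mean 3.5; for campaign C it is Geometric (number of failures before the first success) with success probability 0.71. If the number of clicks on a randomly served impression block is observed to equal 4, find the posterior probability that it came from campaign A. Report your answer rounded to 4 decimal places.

Likelihoods P(X=4 | ·): A: 0.141422; B: 0.188812; C: 0.0050217.
Posterior ∝ prior × likelihood. Numerator for A: 0.26·0.141422 = 0.0367697.
Normalizing constant: 0.26·0.141422 + 0.36·0.188812 + 0.38·0.0050217 = 0.10665.
P(A | observation) = 0.0367697 / 0.10665 = 0.344768.

0.3448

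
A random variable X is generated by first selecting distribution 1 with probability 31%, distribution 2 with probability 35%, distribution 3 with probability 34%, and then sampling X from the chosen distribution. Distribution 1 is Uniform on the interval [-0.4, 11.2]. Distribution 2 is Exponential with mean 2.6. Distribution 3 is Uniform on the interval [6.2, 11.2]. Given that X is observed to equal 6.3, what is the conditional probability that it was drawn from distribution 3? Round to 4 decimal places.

Likelihoods f(6.3 | ·): 1: 0.0862069; 2: 0.0340956; 3: 0.2.
Posterior ∝ prior × likelihood. Numerator for 3: 0.34·0.2 = 0.068.
Normalizing constant: 0.31·0.0862069 + 0.35·0.0340956 + 0.34·0.2 = 0.106658.
P(3 | observation) = 0.068 / 0.106658 = 0.637554.

0.6376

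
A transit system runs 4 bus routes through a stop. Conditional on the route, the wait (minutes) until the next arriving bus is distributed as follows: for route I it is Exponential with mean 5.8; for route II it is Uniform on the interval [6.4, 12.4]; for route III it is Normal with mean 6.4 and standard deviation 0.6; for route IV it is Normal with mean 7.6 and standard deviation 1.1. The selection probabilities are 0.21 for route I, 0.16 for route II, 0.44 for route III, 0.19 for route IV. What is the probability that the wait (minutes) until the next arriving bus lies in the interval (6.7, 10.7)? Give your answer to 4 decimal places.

0.4257

Conditional on each route, P(6.7 < X < 10.7): I: 0.156951; II: 0.666667; III: 0.308538; IV: 0.790958.
By total probability, P(6.7 < X < 10.7) = 0.21·0.156951 + 0.16·0.666667 + 0.44·0.308538 + 0.19·0.790958 = 0.425665.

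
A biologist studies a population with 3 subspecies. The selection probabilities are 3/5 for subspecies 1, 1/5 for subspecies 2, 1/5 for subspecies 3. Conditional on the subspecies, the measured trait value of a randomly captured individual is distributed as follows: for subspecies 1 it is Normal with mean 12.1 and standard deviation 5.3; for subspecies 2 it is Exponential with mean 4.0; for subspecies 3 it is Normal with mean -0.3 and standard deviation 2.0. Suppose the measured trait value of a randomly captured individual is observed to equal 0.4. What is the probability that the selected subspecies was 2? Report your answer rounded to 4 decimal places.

Likelihoods f(0.4 | ·): 1: 0.00658292; 2: 0.226209; 3: 0.18762.
Posterior ∝ prior × likelihood. Numerator for 2: 0.2·0.226209 = 0.0452419.
Normalizing constant: 0.6·0.00658292 + 0.2·0.226209 + 0.2·0.18762 = 0.0867157.
P(2 | observation) = 0.0452419 / 0.0867157 = 0.521727.

0.5217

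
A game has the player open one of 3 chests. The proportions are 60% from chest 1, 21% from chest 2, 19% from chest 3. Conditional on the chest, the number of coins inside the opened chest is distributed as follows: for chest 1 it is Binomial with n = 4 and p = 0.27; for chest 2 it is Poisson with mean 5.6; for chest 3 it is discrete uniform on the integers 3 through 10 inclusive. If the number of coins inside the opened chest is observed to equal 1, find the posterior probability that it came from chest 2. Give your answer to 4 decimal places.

0.0170

Likelihoods P(X=1 | ·): 1: 0.420138; 2: 0.020708; 3: 0.
Posterior ∝ prior × likelihood. Numerator for 2: 0.21·0.020708 = 0.00434869.
Normalizing constant: 0.6·0.420138 + 0.21·0.020708 + 0.19·0 = 0.256432.
P(2 | observation) = 0.00434869 / 0.256432 = 0.0169585.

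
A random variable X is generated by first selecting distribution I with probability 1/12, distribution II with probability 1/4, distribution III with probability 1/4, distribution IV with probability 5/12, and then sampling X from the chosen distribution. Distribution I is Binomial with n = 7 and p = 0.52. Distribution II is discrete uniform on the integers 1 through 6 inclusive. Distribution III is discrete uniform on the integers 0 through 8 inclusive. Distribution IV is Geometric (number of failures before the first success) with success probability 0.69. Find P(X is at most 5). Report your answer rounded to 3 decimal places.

Conditional on each component, P(X ≤ 5): I: 0.92329; II: 0.833333; III: 0.666667; IV: 0.999112.
By total probability, P(X ≤ 5) = 0.0833333·0.92329 + 0.25·0.833333 + 0.25·0.666667 + 0.416667·0.999112 = 0.868238.

0.868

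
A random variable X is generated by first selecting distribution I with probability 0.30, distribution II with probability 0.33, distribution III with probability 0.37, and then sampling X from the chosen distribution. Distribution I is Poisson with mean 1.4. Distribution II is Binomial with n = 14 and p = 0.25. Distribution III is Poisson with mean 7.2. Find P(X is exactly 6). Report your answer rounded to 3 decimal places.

0.078

Conditional on each component, P(X = 6): I: 0.00257883; II: 0.0733982; III: 0.144458.
By total probability, P(X = 6) = 0.3·0.00257883 + 0.33·0.0733982 + 0.37·0.144458 = 0.0784446.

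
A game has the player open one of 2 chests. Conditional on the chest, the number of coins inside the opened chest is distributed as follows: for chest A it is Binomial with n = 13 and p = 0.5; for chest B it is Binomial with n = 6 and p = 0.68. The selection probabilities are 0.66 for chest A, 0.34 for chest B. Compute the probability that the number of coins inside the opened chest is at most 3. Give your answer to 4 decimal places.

0.1303

Conditional on each chest, P(X ≤ 3): A: 0.0461426; B: 0.293559.
By total probability, P(X ≤ 3) = 0.66·0.0461426 + 0.34·0.293559 = 0.130264.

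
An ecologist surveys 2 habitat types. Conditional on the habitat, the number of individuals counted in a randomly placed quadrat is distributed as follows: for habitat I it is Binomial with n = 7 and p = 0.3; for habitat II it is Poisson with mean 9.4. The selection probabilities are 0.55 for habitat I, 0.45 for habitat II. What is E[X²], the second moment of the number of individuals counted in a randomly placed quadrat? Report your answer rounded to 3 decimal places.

47.226

For each component E[X²] = Var + (mean)², giving I: 5.88; II: 97.76.
Overall E[X²] = 0.55·5.88 + 0.45·97.76 = 47.226.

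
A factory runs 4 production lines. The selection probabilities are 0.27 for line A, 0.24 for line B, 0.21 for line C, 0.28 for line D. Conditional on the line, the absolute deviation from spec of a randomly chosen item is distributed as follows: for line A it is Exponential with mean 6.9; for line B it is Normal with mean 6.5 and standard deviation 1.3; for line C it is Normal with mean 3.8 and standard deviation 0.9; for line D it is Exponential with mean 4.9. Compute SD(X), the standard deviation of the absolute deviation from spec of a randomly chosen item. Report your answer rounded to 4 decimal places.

4.6499

Per component, A: μ=6.9, E[X²]=95.22; B: μ=6.5, E[X²]=43.94; C: μ=3.8, E[X²]=15.25; D: μ=4.9, E[X²]=48.02.
E[X] = 0.27·6.9 + 0.24·6.5 + 0.21·3.8 + 0.28·4.9 = 5.593.
E[X²] = 0.27·95.22 + 0.24·43.94 + 0.21·15.25 + 0.28·48.02 = 52.9031.
Var(X) = E[X²] − (E[X])² = 52.9031 − 31.2816 = 21.6215.
SD(X) = √21.6215 = 4.64989.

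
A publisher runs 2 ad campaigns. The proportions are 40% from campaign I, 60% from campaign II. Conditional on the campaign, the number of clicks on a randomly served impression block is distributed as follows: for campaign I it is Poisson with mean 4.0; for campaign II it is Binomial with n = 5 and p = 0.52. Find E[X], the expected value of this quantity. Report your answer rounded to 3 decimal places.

3.160

Component means — I: 4; II: 2.6.
E[X] = 0.4·4 + 0.6·2.6 = 3.16.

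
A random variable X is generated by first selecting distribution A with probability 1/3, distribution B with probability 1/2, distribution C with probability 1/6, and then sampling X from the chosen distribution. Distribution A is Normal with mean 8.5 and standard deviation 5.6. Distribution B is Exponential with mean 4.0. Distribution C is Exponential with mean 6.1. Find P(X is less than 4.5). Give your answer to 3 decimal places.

0.504

Conditional on each component, P(X < 4.5): A: 0.237525; B: 0.675348; C: 0.52179.
By total probability, P(X < 4.5) = 0.333333·0.237525 + 0.5·0.675348 + 0.166667·0.52179 = 0.503814.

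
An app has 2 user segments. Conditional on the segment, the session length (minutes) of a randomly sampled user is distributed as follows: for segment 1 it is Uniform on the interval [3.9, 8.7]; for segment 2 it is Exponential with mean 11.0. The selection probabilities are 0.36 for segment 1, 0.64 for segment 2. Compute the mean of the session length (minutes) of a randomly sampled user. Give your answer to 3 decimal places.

Component means — 1: 6.3; 2: 11.
E[X] = 0.36·6.3 + 0.64·11 = 9.308.

9.308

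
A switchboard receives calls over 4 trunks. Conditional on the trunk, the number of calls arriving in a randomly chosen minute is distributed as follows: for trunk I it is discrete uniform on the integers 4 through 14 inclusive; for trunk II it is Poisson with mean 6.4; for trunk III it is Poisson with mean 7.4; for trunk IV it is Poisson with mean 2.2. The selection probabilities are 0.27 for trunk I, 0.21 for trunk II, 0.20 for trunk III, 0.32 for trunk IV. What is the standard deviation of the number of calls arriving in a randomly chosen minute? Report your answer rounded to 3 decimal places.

Per component, I: μ=9, E[X²]=91; II: μ=6.4, E[X²]=47.36; III: μ=7.4, E[X²]=62.16; IV: μ=2.2, E[X²]=7.04.
E[X] = 0.27·9 + 0.21·6.4 + 0.2·7.4 + 0.32·2.2 = 5.958.
E[X²] = 0.27·91 + 0.21·47.36 + 0.2·62.16 + 0.32·7.04 = 49.2004.
Var(X) = E[X²] − (E[X])² = 49.2004 − 35.4978 = 13.7026.
SD(X) = √13.7026 = 3.70171.

3.702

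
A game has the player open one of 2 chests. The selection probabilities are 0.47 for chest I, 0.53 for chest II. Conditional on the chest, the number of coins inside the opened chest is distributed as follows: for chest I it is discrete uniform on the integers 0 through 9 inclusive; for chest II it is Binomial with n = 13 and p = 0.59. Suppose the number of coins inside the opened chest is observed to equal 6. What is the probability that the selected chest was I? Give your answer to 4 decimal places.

0.3862

Likelihoods P(X=6 | ·): I: 0.1; II: 0.140967.
Posterior ∝ prior × likelihood. Numerator for I: 0.47·0.1 = 0.047.
Normalizing constant: 0.47·0.1 + 0.53·0.140967 = 0.121712.
P(I | observation) = 0.047 / 0.121712 = 0.386156.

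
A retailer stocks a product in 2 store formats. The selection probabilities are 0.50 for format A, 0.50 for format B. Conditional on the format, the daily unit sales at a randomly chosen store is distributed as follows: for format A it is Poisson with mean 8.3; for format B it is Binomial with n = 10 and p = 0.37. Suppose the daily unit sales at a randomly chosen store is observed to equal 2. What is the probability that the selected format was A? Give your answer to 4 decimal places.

0.0530

Likelihoods P(X=2 | ·): A: 0.00856016; B: 0.152876.
Posterior ∝ prior × likelihood. Numerator for A: 0.5·0.00856016 = 0.00428008.
Normalizing constant: 0.5·0.00856016 + 0.5·0.152876 = 0.0807183.
P(A | observation) = 0.00428008 / 0.0807183 = 0.0530249.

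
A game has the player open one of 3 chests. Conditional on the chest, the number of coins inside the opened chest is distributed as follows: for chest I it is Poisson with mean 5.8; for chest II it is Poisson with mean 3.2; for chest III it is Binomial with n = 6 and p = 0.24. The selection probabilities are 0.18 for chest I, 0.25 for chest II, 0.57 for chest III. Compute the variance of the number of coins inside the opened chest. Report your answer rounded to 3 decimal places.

Per component, I: μ=5.8, E[X²]=39.44; II: μ=3.2, E[X²]=13.44; III: μ=1.44, E[X²]=3.168.
E[X] = 0.18·5.8 + 0.25·3.2 + 0.57·1.44 = 2.6648.
E[X²] = 0.18·39.44 + 0.25·13.44 + 0.57·3.168 = 12.265.
Var(X) = E[X²] − (E[X])² = 12.265 − 7.10116 = 5.1638.

5.164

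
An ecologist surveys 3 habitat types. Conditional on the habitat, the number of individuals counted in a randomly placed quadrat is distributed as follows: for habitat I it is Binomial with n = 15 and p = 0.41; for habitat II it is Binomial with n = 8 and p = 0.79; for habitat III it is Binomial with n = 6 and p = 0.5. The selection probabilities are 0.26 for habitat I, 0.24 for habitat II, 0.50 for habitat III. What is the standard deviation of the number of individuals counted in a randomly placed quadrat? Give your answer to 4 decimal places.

Per component, I: μ=6.15, E[X²]=41.451; II: μ=6.32, E[X²]=41.2696; III: μ=3, E[X²]=10.5.
E[X] = 0.26·6.15 + 0.24·6.32 + 0.5·3 = 4.6158.
E[X²] = 0.26·41.451 + 0.24·41.2696 + 0.5·10.5 = 25.932.
Var(X) = E[X²] − (E[X])² = 25.932 − 21.3056 = 4.62635.
SD(X) = √4.62635 = 2.1509.

2.1509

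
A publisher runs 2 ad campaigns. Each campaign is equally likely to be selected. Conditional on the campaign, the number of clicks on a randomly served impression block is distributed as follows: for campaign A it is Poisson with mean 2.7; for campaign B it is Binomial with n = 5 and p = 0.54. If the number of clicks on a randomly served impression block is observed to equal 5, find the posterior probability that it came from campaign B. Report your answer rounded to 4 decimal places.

Likelihoods P(X=5 | ·): A: 0.0803605; B: 0.0459165.
Posterior ∝ prior × likelihood. Numerator for B: 0.5·0.0459165 = 0.0229583.
Normalizing constant: 0.5·0.0803605 + 0.5·0.0459165 = 0.0631385.
P(B | observation) = 0.0229583 / 0.0631385 = 0.363617.

0.3636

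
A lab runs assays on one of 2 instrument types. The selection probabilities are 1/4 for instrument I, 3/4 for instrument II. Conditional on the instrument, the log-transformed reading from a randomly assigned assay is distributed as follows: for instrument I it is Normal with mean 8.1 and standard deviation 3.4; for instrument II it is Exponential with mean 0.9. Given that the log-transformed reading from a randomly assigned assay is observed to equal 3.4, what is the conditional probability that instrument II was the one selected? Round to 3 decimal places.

Likelihoods f(3.4 | ·): I: 0.045132; II: 0.025415.
Posterior ∝ prior × likelihood. Numerator for II: 0.75·0.025415 = 0.0190612.
Normalizing constant: 0.25·0.045132 + 0.75·0.025415 = 0.0303442.
P(II | observation) = 0.0190612 / 0.0303442 = 0.628166.

0.628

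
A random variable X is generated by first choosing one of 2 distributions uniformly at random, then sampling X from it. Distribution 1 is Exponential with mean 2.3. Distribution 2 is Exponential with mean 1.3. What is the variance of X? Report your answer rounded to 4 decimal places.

Per component, 1: μ=2.3, E[X²]=10.58; 2: μ=1.3, E[X²]=3.38.
E[X] = 0.5·2.3 + 0.5·1.3 = 1.8.
E[X²] = 0.5·10.58 + 0.5·3.38 = 6.98.
Var(X) = E[X²] − (E[X])² = 6.98 − 3.24 = 3.74.

3.7400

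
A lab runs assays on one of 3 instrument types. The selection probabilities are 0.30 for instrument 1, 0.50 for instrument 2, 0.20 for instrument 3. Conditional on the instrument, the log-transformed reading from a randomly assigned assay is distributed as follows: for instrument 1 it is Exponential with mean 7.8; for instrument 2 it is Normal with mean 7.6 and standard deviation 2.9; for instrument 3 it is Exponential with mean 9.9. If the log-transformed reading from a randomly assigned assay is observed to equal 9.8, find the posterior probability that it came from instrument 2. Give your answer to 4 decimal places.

0.7365

Likelihoods f(9.8 | ·): 1: 0.0364967; 2: 0.103167; 3: 0.0375368.
Posterior ∝ prior × likelihood. Numerator for 2: 0.5·0.103167 = 0.0515837.
Normalizing constant: 0.3·0.0364967 + 0.5·0.103167 + 0.2·0.0375368 = 0.0700401.
P(2 | observation) = 0.0515837 / 0.0700401 = 0.736489.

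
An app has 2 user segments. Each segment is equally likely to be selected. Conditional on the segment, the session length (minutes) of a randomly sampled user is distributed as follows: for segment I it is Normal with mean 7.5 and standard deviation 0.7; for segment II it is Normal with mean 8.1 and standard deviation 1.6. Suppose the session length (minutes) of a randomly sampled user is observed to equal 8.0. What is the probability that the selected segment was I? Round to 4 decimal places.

0.6396

Likelihoods f(8.0 | ·): I: 0.441593; II: 0.248852.
Posterior ∝ prior × likelihood. Numerator for I: 0.5·0.441593 = 0.220797.
Normalizing constant: 0.5·0.441593 + 0.5·0.248852 = 0.345223.
P(I | observation) = 0.220797 / 0.345223 = 0.639577.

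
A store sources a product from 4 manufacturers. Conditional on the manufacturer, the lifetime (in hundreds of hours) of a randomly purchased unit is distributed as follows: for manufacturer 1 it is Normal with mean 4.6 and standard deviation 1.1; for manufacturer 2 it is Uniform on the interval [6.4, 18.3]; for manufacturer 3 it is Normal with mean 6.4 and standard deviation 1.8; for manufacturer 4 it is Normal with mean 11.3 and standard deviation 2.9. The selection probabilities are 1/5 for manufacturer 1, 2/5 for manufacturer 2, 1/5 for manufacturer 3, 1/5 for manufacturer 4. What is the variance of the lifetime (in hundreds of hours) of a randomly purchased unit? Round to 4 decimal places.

Per component, 1: μ=4.6, E[X²]=22.37; 2: μ=12.35, E[X²]=164.323; 3: μ=6.4, E[X²]=44.2; 4: μ=11.3, E[X²]=136.1.
E[X] = 0.2·4.6 + 0.4·12.35 + 0.2·6.4 + 0.2·11.3 = 9.4.
E[X²] = 0.2·22.37 + 0.4·164.323 + 0.2·44.2 + 0.2·136.1 = 106.263.
Var(X) = E[X²] − (E[X])² = 106.263 − 88.36 = 17.9033.

17.9033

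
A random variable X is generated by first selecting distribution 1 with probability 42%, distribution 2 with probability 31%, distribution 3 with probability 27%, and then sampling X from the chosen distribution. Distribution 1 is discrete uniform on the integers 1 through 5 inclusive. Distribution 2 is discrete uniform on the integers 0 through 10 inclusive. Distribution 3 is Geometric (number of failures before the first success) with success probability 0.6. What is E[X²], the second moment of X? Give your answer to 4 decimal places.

15.8900

For each component E[X²] = Var + (mean)², giving 1: 11; 2: 35; 3: 1.55556.
Overall E[X²] = 0.42·11 + 0.31·35 + 0.27·1.55556 = 15.89.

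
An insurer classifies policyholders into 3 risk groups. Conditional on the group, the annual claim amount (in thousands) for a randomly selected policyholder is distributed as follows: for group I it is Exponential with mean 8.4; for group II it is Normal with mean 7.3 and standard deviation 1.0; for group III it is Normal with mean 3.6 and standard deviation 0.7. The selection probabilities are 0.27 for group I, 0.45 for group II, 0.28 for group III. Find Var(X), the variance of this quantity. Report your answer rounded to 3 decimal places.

23.252

Per component, I: μ=8.4, E[X²]=141.12; II: μ=7.3, E[X²]=54.29; III: μ=3.6, E[X²]=13.45.
E[X] = 0.27·8.4 + 0.45·7.3 + 0.28·3.6 = 6.561.
E[X²] = 0.27·141.12 + 0.45·54.29 + 0.28·13.45 = 66.2989.
Var(X) = E[X²] − (E[X])² = 66.2989 − 43.0467 = 23.2522.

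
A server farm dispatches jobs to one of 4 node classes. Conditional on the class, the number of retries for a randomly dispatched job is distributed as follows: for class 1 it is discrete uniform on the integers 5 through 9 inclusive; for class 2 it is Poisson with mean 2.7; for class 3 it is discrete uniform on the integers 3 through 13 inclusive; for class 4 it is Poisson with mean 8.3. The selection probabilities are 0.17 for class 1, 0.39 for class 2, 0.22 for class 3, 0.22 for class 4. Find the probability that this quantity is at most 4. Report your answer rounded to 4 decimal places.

Conditional on each class, P(X ≤ 4): 1: 0; 2: 0.862908; 3: 0.181818; 4: 0.0836969.
By total probability, P(X ≤ 4) = 0.17·0 + 0.39·0.862908 + 0.22·0.181818 + 0.22·0.0836969 = 0.394947.

0.3949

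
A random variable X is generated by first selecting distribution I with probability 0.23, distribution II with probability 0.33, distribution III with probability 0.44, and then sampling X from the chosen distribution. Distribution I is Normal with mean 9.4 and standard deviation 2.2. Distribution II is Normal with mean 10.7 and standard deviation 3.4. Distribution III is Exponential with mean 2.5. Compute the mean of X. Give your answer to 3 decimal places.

Component means — I: 9.4; II: 10.7; III: 2.5.
E[X] = 0.23·9.4 + 0.33·10.7 + 0.44·2.5 = 6.793.

6.793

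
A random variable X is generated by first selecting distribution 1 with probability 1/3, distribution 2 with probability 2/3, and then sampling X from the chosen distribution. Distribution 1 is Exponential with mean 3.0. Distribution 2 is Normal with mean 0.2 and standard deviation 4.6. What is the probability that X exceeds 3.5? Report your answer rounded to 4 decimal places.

Conditional on each component, P(X > 3.5): 1: 0.311403; 2: 0.236566.
By total probability, P(X > 3.5) = 0.333333·0.311403 + 0.666667·0.236566 = 0.261512.

0.2615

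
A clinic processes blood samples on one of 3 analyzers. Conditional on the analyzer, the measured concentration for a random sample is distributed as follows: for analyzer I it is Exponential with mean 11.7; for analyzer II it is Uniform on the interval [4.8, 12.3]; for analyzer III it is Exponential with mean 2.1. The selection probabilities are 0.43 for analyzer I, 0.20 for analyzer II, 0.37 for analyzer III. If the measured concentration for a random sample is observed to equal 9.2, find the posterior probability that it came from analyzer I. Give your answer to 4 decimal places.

0.3670

Likelihoods f(9.2 | ·): I: 0.038933; II: 0.133333; III: 0.00595878.
Posterior ∝ prior × likelihood. Numerator for I: 0.43·0.038933 = 0.0167412.
Normalizing constant: 0.43·0.038933 + 0.2·0.133333 + 0.37·0.00595878 = 0.0456126.
P(I | observation) = 0.0167412 / 0.0456126 = 0.36703.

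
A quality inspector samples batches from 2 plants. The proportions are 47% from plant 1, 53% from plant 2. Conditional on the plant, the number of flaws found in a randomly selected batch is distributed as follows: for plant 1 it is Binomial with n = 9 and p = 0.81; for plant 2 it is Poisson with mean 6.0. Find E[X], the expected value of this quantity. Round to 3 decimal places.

6.606

Component means — 1: 7.29; 2: 6.
E[X] = 0.47·7.29 + 0.53·6 = 6.6063.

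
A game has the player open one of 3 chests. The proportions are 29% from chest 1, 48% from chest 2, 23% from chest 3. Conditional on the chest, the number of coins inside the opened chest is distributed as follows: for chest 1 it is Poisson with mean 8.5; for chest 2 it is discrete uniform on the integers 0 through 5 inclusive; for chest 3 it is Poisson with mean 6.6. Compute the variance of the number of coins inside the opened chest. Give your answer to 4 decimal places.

Per component, 1: μ=8.5, E[X²]=80.75; 2: μ=2.5, E[X²]=9.16667; 3: μ=6.6, E[X²]=50.16.
E[X] = 0.29·8.5 + 0.48·2.5 + 0.23·6.6 = 5.183.
E[X²] = 0.29·80.75 + 0.48·9.16667 + 0.23·50.16 = 39.3543.
Var(X) = E[X²] − (E[X])² = 39.3543 − 26.8635 = 12.4908.

12.4908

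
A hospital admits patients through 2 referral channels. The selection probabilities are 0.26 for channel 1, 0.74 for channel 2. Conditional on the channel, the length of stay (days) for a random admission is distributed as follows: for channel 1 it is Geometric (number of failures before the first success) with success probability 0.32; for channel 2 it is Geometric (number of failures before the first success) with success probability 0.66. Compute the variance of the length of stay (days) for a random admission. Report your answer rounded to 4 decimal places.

2.8028

Per component, 1: μ=2.125, E[X²]=11.1562; 2: μ=0.515152, E[X²]=1.04591.
E[X] = 0.26·2.125 + 0.74·0.515152 = 0.933712.
E[X²] = 0.26·11.1562 + 0.74·1.04591 = 3.6746.
Var(X) = E[X²] − (E[X])² = 3.6746 − 0.871818 = 2.80278.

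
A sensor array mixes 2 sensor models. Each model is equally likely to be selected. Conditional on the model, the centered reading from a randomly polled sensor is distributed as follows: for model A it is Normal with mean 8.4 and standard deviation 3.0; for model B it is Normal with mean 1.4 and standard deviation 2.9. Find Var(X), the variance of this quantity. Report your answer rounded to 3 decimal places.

Per component, A: μ=8.4, E[X²]=79.56; B: μ=1.4, E[X²]=10.37.
E[X] = 0.5·8.4 + 0.5·1.4 = 4.9.
E[X²] = 0.5·79.56 + 0.5·10.37 = 44.965.
Var(X) = E[X²] − (E[X])² = 44.965 − 24.01 = 20.955.

20.955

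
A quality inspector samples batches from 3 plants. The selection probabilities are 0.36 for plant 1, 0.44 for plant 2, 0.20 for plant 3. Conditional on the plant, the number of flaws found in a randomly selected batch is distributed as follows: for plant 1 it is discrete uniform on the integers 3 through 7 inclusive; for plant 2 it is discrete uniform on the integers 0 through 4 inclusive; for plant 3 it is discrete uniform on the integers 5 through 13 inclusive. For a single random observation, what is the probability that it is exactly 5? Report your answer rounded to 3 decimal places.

0.094

Conditional on each plant, P(X = 5): 1: 0.2; 2: 0; 3: 0.111111.
By total probability, P(X = 5) = 0.36·0.2 + 0.44·0 + 0.2·0.111111 = 0.0942222.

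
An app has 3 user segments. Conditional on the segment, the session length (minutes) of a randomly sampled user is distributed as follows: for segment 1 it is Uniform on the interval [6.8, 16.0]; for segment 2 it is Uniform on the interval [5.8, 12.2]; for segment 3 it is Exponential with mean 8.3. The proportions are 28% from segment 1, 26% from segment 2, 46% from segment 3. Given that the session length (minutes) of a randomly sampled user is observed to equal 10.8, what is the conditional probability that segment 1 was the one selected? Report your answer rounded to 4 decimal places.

0.3533

Likelihoods f(10.8 | ·): 1: 0.108696; 2: 0.15625; 3: 0.0327956.
Posterior ∝ prior × likelihood. Numerator for 1: 0.28·0.108696 = 0.0304348.
Normalizing constant: 0.28·0.108696 + 0.26·0.15625 + 0.46·0.0327956 = 0.0861458.
P(1 | observation) = 0.0304348 / 0.0861458 = 0.353294.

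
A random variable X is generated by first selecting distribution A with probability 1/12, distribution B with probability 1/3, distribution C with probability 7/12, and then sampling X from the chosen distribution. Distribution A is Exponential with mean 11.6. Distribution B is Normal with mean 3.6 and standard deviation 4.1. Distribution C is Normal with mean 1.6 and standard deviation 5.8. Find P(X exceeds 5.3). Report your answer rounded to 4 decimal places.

0.3185

Conditional on each component, P(X > 5.3): A: 0.633246; B: 0.339205; C: 0.261759.
By total probability, P(X > 5.3) = 0.0833333·0.633246 + 0.333333·0.339205 + 0.583333·0.261759 = 0.318532.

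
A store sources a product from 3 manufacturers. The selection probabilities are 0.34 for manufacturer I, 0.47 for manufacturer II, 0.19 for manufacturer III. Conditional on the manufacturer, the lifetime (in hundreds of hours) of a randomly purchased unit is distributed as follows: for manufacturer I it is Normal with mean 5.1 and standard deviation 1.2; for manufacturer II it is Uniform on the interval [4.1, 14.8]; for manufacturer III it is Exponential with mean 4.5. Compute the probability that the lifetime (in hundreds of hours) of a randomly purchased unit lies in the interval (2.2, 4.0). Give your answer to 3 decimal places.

0.097

Conditional on each manufacturer, P(2.2 < X < 4.0): I: 0.171827; II: 0; III: 0.202195.
By total probability, P(2.2 < X < 4.0) = 0.34·0.171827 + 0.47·0 + 0.19·0.202195 = 0.0968383.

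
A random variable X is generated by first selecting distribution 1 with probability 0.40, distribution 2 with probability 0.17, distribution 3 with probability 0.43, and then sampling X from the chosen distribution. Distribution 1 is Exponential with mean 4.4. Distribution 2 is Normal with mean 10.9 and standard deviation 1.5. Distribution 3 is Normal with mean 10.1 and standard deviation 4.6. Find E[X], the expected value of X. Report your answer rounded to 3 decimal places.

7.956

Component means — 1: 4.4; 2: 10.9; 3: 10.1.
E[X] = 0.4·4.4 + 0.17·10.9 + 0.43·10.1 = 7.956.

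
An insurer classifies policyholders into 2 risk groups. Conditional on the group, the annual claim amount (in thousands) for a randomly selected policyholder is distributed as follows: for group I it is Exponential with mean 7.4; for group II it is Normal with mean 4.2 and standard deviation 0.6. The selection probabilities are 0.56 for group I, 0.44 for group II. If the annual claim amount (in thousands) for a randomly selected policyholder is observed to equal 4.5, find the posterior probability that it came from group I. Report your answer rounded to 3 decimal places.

Likelihoods f(4.5 | ·): I: 0.0735648; II: 0.586776.
Posterior ∝ prior × likelihood. Numerator for I: 0.56·0.0735648 = 0.0411963.
Normalizing constant: 0.56·0.0735648 + 0.44·0.586776 = 0.299378.
P(I | observation) = 0.0411963 / 0.299378 = 0.137607.

0.138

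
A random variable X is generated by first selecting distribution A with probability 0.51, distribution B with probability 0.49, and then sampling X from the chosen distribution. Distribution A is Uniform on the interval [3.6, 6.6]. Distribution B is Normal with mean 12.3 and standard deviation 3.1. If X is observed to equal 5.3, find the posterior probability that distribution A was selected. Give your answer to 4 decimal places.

Likelihoods f(5.3 | ·): A: 0.333333; B: 0.0100542.
Posterior ∝ prior × likelihood. Numerator for A: 0.51·0.333333 = 0.17.
Normalizing constant: 0.51·0.333333 + 0.49·0.0100542 = 0.174927.
P(A | observation) = 0.17 / 0.174927 = 0.971837.

0.9718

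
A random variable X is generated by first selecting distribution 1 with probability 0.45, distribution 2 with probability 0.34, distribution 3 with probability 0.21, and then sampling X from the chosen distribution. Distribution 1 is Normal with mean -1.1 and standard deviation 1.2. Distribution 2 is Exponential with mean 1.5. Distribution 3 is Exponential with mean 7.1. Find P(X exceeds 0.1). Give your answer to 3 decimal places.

0.597

Conditional on each component, P(X > 0.1): 1: 0.158655; 2: 0.935507; 3: 0.986014.
By total probability, P(X > 0.1) = 0.45·0.158655 + 0.34·0.935507 + 0.21·0.986014 = 0.59653.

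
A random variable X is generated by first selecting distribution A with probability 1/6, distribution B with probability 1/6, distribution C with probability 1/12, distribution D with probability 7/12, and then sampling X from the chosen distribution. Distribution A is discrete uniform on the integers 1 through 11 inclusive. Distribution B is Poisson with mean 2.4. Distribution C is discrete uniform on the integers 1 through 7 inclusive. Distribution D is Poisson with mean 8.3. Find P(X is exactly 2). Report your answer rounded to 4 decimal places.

0.0756

Conditional on each component, P(X = 2): A: 0.0909091; B: 0.261268; C: 0.142857; D: 0.00856016.
By total probability, P(X = 2) = 0.166667·0.0909091 + 0.166667·0.261268 + 0.0833333·0.142857 + 0.583333·0.00856016 = 0.0755943.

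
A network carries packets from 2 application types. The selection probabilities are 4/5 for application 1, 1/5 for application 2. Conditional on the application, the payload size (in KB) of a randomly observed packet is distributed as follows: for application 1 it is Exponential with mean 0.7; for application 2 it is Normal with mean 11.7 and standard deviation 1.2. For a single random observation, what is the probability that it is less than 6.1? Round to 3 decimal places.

Conditional on each application, P(X < 6.1): 1: 0.999836; 2: 1.53063e-06.
By total probability, P(X < 6.1) = 0.8·0.999836 + 0.2·1.53063e-06 = 0.799869.

0.800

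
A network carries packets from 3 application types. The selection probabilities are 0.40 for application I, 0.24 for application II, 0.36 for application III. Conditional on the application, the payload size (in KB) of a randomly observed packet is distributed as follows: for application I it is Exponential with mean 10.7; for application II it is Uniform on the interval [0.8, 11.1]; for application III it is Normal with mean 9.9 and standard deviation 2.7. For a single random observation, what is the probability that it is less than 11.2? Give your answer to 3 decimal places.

Conditional on each application, P(X < 11.2): I: 0.648916; II: 1; III: 0.684913.
By total probability, P(X < 11.2) = 0.4·0.648916 + 0.24·1 + 0.36·0.684913 = 0.746135.

0.746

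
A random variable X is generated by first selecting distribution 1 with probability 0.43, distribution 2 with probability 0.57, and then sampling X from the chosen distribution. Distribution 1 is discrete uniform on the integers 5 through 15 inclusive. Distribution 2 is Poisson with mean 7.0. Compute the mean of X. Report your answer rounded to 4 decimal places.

8.2900

Component means — 1: 10; 2: 7.
E[X] = 0.43·10 + 0.57·7 = 8.29.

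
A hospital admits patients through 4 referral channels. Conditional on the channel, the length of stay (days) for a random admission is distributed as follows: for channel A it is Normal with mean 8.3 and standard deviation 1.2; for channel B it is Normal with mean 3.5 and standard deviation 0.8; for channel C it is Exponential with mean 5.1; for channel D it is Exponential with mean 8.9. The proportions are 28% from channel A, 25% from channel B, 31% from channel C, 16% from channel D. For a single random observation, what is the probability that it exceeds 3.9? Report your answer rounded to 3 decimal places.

Conditional on each channel, P(X > 3.9): A: 0.999877; B: 0.308538; C: 0.465471; D: 0.645195.
By total probability, P(X > 3.9) = 0.28·0.999877 + 0.25·0.308538 + 0.31·0.465471 + 0.16·0.645195 = 0.604627.

0.605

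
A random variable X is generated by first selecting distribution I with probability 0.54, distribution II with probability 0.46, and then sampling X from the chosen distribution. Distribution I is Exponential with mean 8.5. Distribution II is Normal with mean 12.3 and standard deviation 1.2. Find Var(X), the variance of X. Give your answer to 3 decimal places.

Per component, I: μ=8.5, E[X²]=144.5; II: μ=12.3, E[X²]=152.73.
E[X] = 0.54·8.5 + 0.46·12.3 = 10.248.
E[X²] = 0.54·144.5 + 0.46·152.73 = 148.286.
Var(X) = E[X²] − (E[X])² = 148.286 − 105.022 = 43.2643.

43.264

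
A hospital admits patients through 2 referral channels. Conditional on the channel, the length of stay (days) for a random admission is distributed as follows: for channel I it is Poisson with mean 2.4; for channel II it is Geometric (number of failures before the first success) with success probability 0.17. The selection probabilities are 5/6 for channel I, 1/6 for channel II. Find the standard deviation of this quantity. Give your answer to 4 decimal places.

Per component, I: μ=2.4, E[X²]=8.16; II: μ=4.88235, E[X²]=52.5571.
E[X] = 0.833333·2.4 + 0.166667·4.88235 = 2.81373.
E[X²] = 0.833333·8.16 + 0.166667·52.5571 = 15.5595.
Var(X) = E[X²] − (E[X])² = 15.5595 − 7.91705 = 7.64246.
SD(X) = √7.64246 = 2.7645.

2.7645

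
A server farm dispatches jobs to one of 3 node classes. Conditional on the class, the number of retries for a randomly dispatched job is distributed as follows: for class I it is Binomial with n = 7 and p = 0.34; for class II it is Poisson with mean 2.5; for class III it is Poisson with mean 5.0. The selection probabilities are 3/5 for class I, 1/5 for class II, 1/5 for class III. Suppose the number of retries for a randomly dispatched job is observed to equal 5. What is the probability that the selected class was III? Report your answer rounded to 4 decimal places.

0.4782

Likelihoods P(X=5 | ·): I: 0.0415625; II: 0.0668009; III: 0.175467.
Posterior ∝ prior × likelihood. Numerator for III: 0.2·0.175467 = 0.0350935.
Normalizing constant: 0.6·0.0415625 + 0.2·0.0668009 + 0.2·0.175467 = 0.0733912.
P(III | observation) = 0.0350935 / 0.0733912 = 0.47817.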